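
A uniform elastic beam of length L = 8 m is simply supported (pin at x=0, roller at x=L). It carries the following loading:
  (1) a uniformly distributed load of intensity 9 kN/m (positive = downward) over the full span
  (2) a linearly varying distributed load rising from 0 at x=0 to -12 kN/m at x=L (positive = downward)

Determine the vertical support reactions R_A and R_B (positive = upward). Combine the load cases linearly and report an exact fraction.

R_A = 20 kN, R_B = 4 kN

Load 1 — uniform load w=9 kN/m over full span:
  R_A = wL/2 = 9·8/2 = 36 kN
  R_B = wL/2 = 9·8/2 = 36 kN
Load 2 — triangular load w₀=-12 kN/m (0→w₀ over full span):
  R_A = w₀L/6 = (-12)·8/6 = -16 kN
  R_B = w₀L/3 = (-12)·8/3 = -32 kN
Superposition: R_A = 20 kN, R_B = 4 kN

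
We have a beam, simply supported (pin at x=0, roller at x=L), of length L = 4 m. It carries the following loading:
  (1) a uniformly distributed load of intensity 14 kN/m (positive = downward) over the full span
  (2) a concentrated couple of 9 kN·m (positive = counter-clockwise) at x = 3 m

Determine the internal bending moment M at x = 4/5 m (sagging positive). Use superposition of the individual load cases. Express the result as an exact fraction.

Load 1 — uniform load w=14 kN/m over full span:
  M_1 = wx(L-x)/2 = 14·(4/5)·(4-(4/5))/2 = 448/25 kN·m
Load 2 — applied couple M₀=9 kN·m at a=3 m (b=L-a=1):
  M_2 = M₀x/L  [x≤a] = 9·(4/5)/4 = 9/5 kN·m
Superposition: M = Σ M_i = 493/25 kN·m ≈ 19.720000 kN·m

M(4/5) = 493/25 kN·m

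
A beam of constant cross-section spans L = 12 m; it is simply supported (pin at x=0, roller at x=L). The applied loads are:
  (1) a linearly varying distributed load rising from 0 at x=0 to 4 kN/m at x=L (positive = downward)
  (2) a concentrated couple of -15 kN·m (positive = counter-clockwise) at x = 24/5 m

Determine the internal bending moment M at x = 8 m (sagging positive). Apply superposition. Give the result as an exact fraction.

M(8) = 365/9 kN·m

Load 1 — triangular load w₀=4 kN/m (0→w₀ over full span):
  M_1 = w₀Lx/6 - w₀x³/(6L) = 4·12·8/6 - 4·8³/(6·12) = 320/9 kN·m
Load 2 — applied couple M₀=-15 kN·m at a=24/5 m (b=L-a=36/5):
  M_2 = M₀x/L - M₀  [x>a] = (-15)·8/12 - (-15) = 5 kN·m
Superposition: M = Σ M_i = 365/9 kN·m ≈ 40.555556 kN·m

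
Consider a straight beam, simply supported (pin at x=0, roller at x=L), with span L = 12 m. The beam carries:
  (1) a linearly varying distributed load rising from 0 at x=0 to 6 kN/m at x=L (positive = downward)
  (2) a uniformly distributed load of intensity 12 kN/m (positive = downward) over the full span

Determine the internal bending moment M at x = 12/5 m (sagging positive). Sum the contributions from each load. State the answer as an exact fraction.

Load 1 — triangular load w₀=6 kN/m (0→w₀ over full span):
  M_1 = w₀Lx/6 - w₀x³/(6L) = 6·12·(12/5)/6 - 6·(12/5)³/(6·12) = 3456/125 kN·m
Load 2 — uniform load w=12 kN/m over full span:
  M_2 = wx(L-x)/2 = 12·(12/5)·(12-(12/5))/2 = 3456/25 kN·m
Superposition: M = Σ M_i = 20736/125 kN·m ≈ 165.888000 kN·m

M(12/5) = 20736/125 kN·m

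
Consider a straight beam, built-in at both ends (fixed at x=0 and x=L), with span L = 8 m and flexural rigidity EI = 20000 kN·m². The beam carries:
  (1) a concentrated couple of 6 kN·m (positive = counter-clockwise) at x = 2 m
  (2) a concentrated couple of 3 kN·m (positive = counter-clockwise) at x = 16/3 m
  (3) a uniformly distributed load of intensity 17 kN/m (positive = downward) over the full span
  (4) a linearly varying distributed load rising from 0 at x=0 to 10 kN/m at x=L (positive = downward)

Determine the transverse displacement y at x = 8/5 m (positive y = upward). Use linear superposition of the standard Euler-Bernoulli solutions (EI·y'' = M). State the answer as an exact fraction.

Load 1 — applied couple M₀=6 kN·m at a=2 m (b=L-a=6):
  y_1 = (R_Ax³/6 - M_Ax²/2)/EI  [x≤a] with R_A=27/32, M_A=-9/8 = ((27/32)·(8/5)³/6 - (-9/8)·(8/5)²/2)/20000 = 63/625000 m
Load 2 — applied couple M₀=3 kN·m at a=16/3 m (b=L-a=8/3):
  y_2 = (R_Ax³/6 - M_Ax²/2)/EI  [x≤a] with R_A=1/2, M_A=1 = ((1/2)·(8/5)³/6 - 1·(8/5)²/2)/20000 = -11/234375 m
Load 3 — uniform load w=17 kN/m over full span:
  y_3 = -wx²(L-x)²/(24EI) = -17·(8/5)²·(8-(8/5))²/(24·20000) = -4352/1171875 m
Load 4 — triangular load w₀=10 kN/m (0→w₀ over full span):
  y_4 = -w₀x²(L-x)²(x+2L)/(120LEI) = -10·(8/5)²·(8-(8/5))²·((8/5)+2·8)/(120·8·20000) = -5632/5859375 m
Superposition: y = Σ y_i = -216611/46875000 m ≈ -0.004621 m

y(8/5) = -216611/46875000 m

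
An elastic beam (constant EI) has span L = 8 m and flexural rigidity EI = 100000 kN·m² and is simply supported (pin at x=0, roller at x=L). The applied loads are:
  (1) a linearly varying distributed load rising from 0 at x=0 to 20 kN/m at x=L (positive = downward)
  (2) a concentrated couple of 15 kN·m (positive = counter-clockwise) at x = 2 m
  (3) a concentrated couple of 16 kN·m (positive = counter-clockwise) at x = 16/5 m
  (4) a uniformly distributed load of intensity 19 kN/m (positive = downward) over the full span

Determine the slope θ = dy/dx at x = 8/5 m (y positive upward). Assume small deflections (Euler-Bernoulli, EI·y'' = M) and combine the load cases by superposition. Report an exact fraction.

Load 1 — triangular load w₀=20 kN/m (0→w₀ over full span):
  θ_1 = -w₀(7L⁴-30L²x²+15x⁴)/(360LEI) = -20·(7·8⁴-30·8²·(8/5)²+15·(8/5)⁴)/(360·8·100000) = -5824/3515625 rad
Load 2 — applied couple M₀=15 kN·m at a=2 m (b=L-a=6):
  θ_2 = (M₀x²/(2L)+C₁)/EI  [x≤a] with C₁=M₀(3b²-L²)/(6L)=55/4 = (15·(8/5)²/(2·8)+(55/4))/100000 = 323/2000000 rad
Load 3 — applied couple M₀=16 kN·m at a=16/5 m (b=L-a=24/5):
  θ_3 = (M₀x²/(2L)+C₁)/EI  [x≤a] with C₁=M₀(3b²-L²)/(6L)=128/75 = (16·(8/5)²/(2·8)+(128/75))/100000 = 2/46875 rad
Load 4 — uniform load w=19 kN/m over full span:
  θ_4 = -w(L³-6Lx²+4x³)/(24EI) = -19·(8³-6·8·(8/5)²+4·(8/5)³)/(24·100000) = -1254/390625 rad
Superposition: θ = Σ θ_i = -419641/90000000 rad ≈ -0.004663 rad

θ(8/5) = -419641/90000000 rad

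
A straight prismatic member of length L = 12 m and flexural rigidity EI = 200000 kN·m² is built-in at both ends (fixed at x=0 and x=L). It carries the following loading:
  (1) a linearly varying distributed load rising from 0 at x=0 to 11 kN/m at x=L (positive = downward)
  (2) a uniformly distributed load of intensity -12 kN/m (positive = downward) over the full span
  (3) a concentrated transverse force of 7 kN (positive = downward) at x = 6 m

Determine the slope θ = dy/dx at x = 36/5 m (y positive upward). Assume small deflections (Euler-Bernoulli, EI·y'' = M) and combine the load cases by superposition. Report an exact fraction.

Load 1 — triangular load w₀=11 kN/m (0→w₀ over full span):
  θ_1 = -w₀(2x(L-x)(L-2x)(x+2L)+x²(L-x)²)/(120LEI) = -11·(2·(36/5)·(12-(36/5))·(12-2·(36/5))·((36/5)+2·12)+(36/5)²·(12-(36/5))²)/(120·12·200000) = 297/1953125 rad
Load 2 — uniform load w=-12 kN/m over full span:
  θ_2 = -wx(L-x)(L-2x)/(12EI) = -(-12)·(36/5)·(12-(36/5))·(12-2·(36/5))/(12·200000) = -162/390625 rad
Load 3 — point force P=7 kN at a=6 m (b=L-a=6):
  θ_3 = Pa²(L-x)(2bL-(3b+a)(L-x))/(2L³EI)  [x>a] = 7·6²·(12-(36/5))·(2·6·12-(3·6+6)·(12-(36/5)))/(2·12³·200000) = 63/1250000 rad
Superposition: θ = Σ θ_i = -6633/31250000 rad ≈ -0.000212 rad

θ(36/5) = -6633/31250000 rad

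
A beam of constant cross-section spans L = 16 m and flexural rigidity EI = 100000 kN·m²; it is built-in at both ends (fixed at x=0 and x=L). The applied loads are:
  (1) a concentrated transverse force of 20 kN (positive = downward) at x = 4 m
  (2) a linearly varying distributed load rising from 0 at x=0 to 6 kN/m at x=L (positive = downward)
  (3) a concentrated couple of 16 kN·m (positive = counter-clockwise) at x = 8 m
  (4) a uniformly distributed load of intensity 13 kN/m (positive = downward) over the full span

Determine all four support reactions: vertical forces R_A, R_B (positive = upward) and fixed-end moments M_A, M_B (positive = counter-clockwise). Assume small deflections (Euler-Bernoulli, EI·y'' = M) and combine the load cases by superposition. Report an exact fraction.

Load 1 — point force P=20 kN at a=4 m (b=L-a=12):
  R_A = Pb²(3a+b)/L³ = 20·12²·(3·4+12)/16³ = 135/8 kN
  M_A = Pab²/L² = 20·4·12²/16² = 45 kN·m
  R_B = Pa²(a+3b)/L³ = 20·4²·(4+3·12)/16³ = 25/8 kN
  M_B = -Pa²b/L² = -20·4²·12/16² = -15 kN·m
Load 2 — triangular load w₀=6 kN/m (0→w₀ over full span):
  R_A = 3w₀L/20 = 3·6·16/20 = 72/5 kN
  M_A = w₀L²/30 = 6·16²/30 = 256/5 kN·m
  R_B = 7w₀L/20 = 7·6·16/20 = 168/5 kN
  M_B = -w₀L²/20 = -6·16²/20 = -384/5 kN·m
Load 3 — applied couple M₀=16 kN·m at a=8 m (b=L-a=8):
  R_A = 6M₀ab/L³ = 6·16·8·8/16³ = 3/2 kN
  M_A = M₀b(2a-b)/L² = 16·8·(2·8-8)/16² = 4 kN·m
  R_B = -6M₀ab/L³ = -6·16·8·8/16³ = -3/2 kN
  M_B = M₀a(2b-a)/L² = 16·8·(2·8-8)/16² = 4 kN·m
Load 4 — uniform load w=13 kN/m over full span:
  R_A = wL/2 = 13·16/2 = 104 kN
  M_A = wL²/12 = 13·16²/12 = 832/3 kN·m
  R_B = wL/2 = 13·16/2 = 104 kN
  M_B = -wL²/12 = -13·16²/12 = -832/3 kN·m
Superposition: R_A = 5471/40 kN, M_A = 5663/15 kN·m, R_B = 5569/40 kN, M_B = -5477/15 kN·m

R_A = 5471/40 kN, M_A = 5663/15 kN·m, R_B = 5569/40 kN, M_B = -5477/15 kN·m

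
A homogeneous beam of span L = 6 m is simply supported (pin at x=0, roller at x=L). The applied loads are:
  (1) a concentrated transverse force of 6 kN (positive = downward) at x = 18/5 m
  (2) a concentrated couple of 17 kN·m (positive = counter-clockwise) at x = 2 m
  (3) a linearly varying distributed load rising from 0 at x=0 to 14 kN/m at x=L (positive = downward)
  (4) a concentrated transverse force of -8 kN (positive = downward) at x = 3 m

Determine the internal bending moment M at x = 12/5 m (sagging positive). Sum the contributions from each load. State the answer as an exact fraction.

M(12/5) = 1773/125 kN·m

Load 1 — point force P=6 kN at a=18/5 m (b=L-a=12/5):
  M_1 = Pbx/L  [x≤a] = 6·(12/5)·(12/5)/6 = 144/25 kN·m
Load 2 — applied couple M₀=17 kN·m at a=2 m (b=L-a=4):
  M_2 = M₀x/L - M₀  [x>a] = 17·(12/5)/6 - 17 = -51/5 kN·m
Load 3 — triangular load w₀=14 kN/m (0→w₀ over full span):
  M_3 = w₀Lx/6 - w₀x³/(6L) = 14·6·(12/5)/6 - 14·(12/5)³/(6·6) = 3528/125 kN·m
Load 4 — point force P=-8 kN at a=3 m (b=L-a=3):
  M_4 = Pbx/L  [x≤a] = (-8)·3·(12/5)/6 = -48/5 kN·m
Superposition: M = Σ M_i = 1773/125 kN·m ≈ 14.184000 kN·m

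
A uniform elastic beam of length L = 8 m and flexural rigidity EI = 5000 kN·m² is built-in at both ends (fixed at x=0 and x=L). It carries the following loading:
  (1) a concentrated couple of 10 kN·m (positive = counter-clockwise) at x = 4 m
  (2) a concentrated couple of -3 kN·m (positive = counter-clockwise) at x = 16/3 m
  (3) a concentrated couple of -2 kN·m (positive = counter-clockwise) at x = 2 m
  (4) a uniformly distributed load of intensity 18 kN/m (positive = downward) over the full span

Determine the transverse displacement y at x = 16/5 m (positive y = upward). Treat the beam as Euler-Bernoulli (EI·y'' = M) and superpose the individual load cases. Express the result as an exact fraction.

y(16/5) = -83969/2343750 m

Load 1 — applied couple M₀=10 kN·m at a=4 m (b=L-a=4):
  y_1 = (R_Ax³/6 - M_Ax²/2)/EI  [x≤a] with R_A=15/8, M_A=5/2 = ((15/8)·(16/5)³/6 - (5/2)·(16/5)²/2)/5000 = -8/15625 m
Load 2 — applied couple M₀=-3 kN·m at a=16/3 m (b=L-a=8/3):
  y_2 = (R_Ax³/6 - M_Ax²/2)/EI  [x≤a] with R_A=-1/2, M_A=-1 = ((-1/2)·(16/5)³/6 - (-1)·(16/5)²/2)/5000 = 112/234375 m
Load 3 — applied couple M₀=-2 kN·m at a=2 m (b=L-a=6):
  y_3 = (R_Ax³/6 - M_Ax²/2 - M₀(x-a)²/2)/EI  [x>a] with R_A=-9/32, M_A=3/8 = ((-9/32)·(16/5)³/6 - (3/8)·(16/5)²/2 - (-2)·((16/5)-2)²/2)/5000 = -63/156250 m
Load 4 — uniform load w=18 kN/m over full span:
  y_4 = -wx²(L-x)²/(24EI) = -18·(16/5)²·(8-(16/5))²/(24·5000) = -13824/390625 m
Superposition: y = Σ y_i = -83969/2343750 m ≈ -0.035827 m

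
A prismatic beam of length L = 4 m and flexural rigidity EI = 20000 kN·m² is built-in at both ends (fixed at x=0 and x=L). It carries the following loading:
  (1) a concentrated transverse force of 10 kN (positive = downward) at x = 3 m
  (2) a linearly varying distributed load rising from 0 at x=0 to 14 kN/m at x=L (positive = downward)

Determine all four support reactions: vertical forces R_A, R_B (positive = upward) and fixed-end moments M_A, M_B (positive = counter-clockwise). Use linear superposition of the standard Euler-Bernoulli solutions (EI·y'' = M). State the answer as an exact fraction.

Load 1 — point force P=10 kN at a=3 m (b=L-a=1):
  R_A = Pb²(3a+b)/L³ = 10·1²·(3·3+1)/4³ = 25/16 kN
  M_A = Pab²/L² = 10·3·1²/4² = 15/8 kN·m
  R_B = Pa²(a+3b)/L³ = 10·3²·(3+3·1)/4³ = 135/16 kN
  M_B = -Pa²b/L² = -10·3²·1/4² = -45/8 kN·m
Load 2 — triangular load w₀=14 kN/m (0→w₀ over full span):
  R_A = 3w₀L/20 = 3·14·4/20 = 42/5 kN
  M_A = w₀L²/30 = 14·4²/30 = 112/15 kN·m
  R_B = 7w₀L/20 = 7·14·4/20 = 98/5 kN
  M_B = -w₀L²/20 = -14·4²/20 = -56/5 kN·m
Superposition: R_A = 797/80 kN, M_A = 1121/120 kN·m, R_B = 2243/80 kN, M_B = -673/40 kN·m

R_A = 797/80 kN, M_A = 1121/120 kN·m, R_B = 2243/80 kN, M_B = -673/40 kN·m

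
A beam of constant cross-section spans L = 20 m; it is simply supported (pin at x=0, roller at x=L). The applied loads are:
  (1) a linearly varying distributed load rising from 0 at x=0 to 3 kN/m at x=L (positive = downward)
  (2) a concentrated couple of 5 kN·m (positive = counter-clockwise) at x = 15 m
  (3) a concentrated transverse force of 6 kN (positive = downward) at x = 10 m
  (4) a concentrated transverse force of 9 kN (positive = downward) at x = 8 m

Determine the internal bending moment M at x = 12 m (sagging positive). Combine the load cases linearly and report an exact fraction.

M(12) = 663/5 kN·m

Load 1 — triangular load w₀=3 kN/m (0→w₀ over full span):
  M_1 = w₀Lx/6 - w₀x³/(6L) = 3·20·12/6 - 3·12³/(6·20) = 384/5 kN·m
Load 2 — applied couple M₀=5 kN·m at a=15 m (b=L-a=5):
  M_2 = M₀x/L  [x≤a] = 5·12/20 = 3 kN·m
Load 3 — point force P=6 kN at a=10 m (b=L-a=10):
  M_3 = Pa(L-x)/L  [x>a] = 6·10·(20-12)/20 = 24 kN·m
Load 4 — point force P=9 kN at a=8 m (b=L-a=12):
  M_4 = Pa(L-x)/L  [x>a] = 9·8·(20-12)/20 = 144/5 kN·m
Superposition: M = Σ M_i = 663/5 kN·m ≈ 132.600000 kN·m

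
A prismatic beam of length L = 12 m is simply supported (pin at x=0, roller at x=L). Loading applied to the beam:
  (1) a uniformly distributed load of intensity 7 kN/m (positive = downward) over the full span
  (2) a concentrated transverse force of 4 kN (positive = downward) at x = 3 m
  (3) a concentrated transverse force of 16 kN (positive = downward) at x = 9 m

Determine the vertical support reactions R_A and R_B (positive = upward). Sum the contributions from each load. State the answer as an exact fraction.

Load 1 — uniform load w=7 kN/m over full span:
  R_A = wL/2 = 7·12/2 = 42 kN
  R_B = wL/2 = 7·12/2 = 42 kN
Load 2 — point force P=4 kN at a=3 m (b=L-a=9):
  R_A = Pb/L = 4·9/12 = 3 kN
  R_B = Pa/L = 4·3/12 = 1 kN
Load 3 — point force P=16 kN at a=9 m (b=L-a=3):
  R_A = Pb/L = 16·3/12 = 4 kN
  R_B = Pa/L = 16·9/12 = 12 kN
Superposition: R_A = 49 kN, R_B = 55 kN

R_A = 49 kN, R_B = 55 kN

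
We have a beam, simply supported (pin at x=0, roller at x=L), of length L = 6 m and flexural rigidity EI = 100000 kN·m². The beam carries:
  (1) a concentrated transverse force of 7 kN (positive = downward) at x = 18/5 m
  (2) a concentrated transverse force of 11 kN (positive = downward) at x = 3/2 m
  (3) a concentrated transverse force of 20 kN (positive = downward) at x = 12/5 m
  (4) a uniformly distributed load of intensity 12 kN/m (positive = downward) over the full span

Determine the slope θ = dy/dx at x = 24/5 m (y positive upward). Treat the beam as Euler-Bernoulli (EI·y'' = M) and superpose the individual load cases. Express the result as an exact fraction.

θ(24/5) = 117351/80000000 rad

Load 1 — point force P=7 kN at a=18/5 m (b=L-a=12/5):
  θ_1 = -Pa(2L²-6Lx+3x²+a²)/(6LEI)  [x>a] = -7·(18/5)·(2·6²-6·6·(24/5)+3·(24/5)²+(18/5)²)/(6·6·100000) = 819/6250000 rad
Load 2 — point force P=11 kN at a=3/2 m (b=L-a=9/2):
  θ_2 = -Pa(2L²-6Lx+3x²+a²)/(6LEI)  [x>a] = -11·(3/2)·(2·6²-6·6·(24/5)+3·(24/5)²+(3/2)²)/(6·6·100000) = 10791/80000000 rad
Load 3 — point force P=20 kN at a=12/5 m (b=L-a=18/5):
  θ_3 = -Pa(2L²-6Lx+3x²+a²)/(6LEI)  [x>a] = -20·(12/5)·(2·6²-6·6·(24/5)+3·(24/5)²+(12/5)²)/(6·6·100000) = 27/78125 rad
Load 4 — uniform load w=12 kN/m over full span:
  θ_4 = -w(L³-6Lx²+4x³)/(24EI) = -12·(6³-6·6·(24/5)²+4·(24/5)³)/(24·100000) = 2673/3125000 rad
Superposition: θ = Σ θ_i = 117351/80000000 rad ≈ 0.001467 rad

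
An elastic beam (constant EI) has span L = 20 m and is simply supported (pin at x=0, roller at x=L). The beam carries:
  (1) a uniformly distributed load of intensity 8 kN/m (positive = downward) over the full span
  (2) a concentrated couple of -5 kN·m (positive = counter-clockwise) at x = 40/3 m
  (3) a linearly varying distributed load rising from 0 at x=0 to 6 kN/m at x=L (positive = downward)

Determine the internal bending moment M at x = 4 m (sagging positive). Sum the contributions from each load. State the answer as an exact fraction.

M(4) = 1659/5 kN·m

Load 1 — uniform load w=8 kN/m over full span:
  M_1 = wx(L-x)/2 = 8·4·(20-4)/2 = 256 kN·m
Load 2 — applied couple M₀=-5 kN·m at a=40/3 m (b=L-a=20/3):
  M_2 = M₀x/L  [x≤a] = (-5)·4/20 = -1 kN·m
Load 3 — triangular load w₀=6 kN/m (0→w₀ over full span):
  M_3 = w₀Lx/6 - w₀x³/(6L) = 6·20·4/6 - 6·4³/(6·20) = 384/5 kN·m
Superposition: M = Σ M_i = 1659/5 kN·m ≈ 331.800000 kN·m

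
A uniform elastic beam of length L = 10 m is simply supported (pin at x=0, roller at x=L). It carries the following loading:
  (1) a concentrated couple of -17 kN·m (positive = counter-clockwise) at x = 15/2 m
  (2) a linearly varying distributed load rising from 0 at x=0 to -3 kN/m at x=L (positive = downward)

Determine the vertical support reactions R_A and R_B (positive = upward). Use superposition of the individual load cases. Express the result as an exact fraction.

R_A = -67/10 kN, R_B = -83/10 kN

Load 1 — applied couple M₀=-17 kN·m at a=15/2 m (b=L-a=5/2):
  R_A = M₀/L = (-17)/10 = -17/10 kN
  R_B = -M₀/L = -(-17)/10 = 17/10 kN
Load 2 — triangular load w₀=-3 kN/m (0→w₀ over full span):
  R_A = w₀L/6 = (-3)·10/6 = -5 kN
  R_B = w₀L/3 = (-3)·10/3 = -10 kN
Superposition: R_A = -67/10 kN, R_B = -83/10 kN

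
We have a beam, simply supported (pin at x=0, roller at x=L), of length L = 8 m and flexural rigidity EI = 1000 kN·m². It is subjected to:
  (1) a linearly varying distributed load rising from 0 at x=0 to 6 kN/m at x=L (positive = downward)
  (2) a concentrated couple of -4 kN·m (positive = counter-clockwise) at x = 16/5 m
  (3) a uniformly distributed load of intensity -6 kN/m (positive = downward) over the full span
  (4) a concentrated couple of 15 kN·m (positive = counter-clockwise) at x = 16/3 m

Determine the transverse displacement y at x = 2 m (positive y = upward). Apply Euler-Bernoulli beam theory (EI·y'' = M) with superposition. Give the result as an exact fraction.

y(2) = 13997/150000 m

Load 1 — triangular load w₀=6 kN/m (0→w₀ over full span):
  y_1 = -w₀x(7L⁴-10L²x²+3x⁴)/(360LEI) = -6·2·(7·8⁴-10·8²·2²+3·2⁴)/(360·8·1000) = -109/1000 m
Load 2 — applied couple M₀=-4 kN·m at a=16/5 m (b=L-a=24/5):
  y_2 = (M₀x³/(6L)+C₁x)/EI  [x≤a] with C₁=M₀(3b²-L²)/(6L)=-32/75 = ((-4)·2³/(6·8)+(-32/75)·2)/1000 = -19/12500 m
Load 3 — uniform load w=-6 kN/m over full span:
  y_3 = -wx(L³-2Lx²+x³)/(24EI) = -(-6)·2·(8³-2·8·2²+2³)/(24·1000) = 57/250 m
Load 4 — applied couple M₀=15 kN·m at a=16/3 m (b=L-a=8/3):
  y_4 = (M₀x³/(6L)+C₁x)/EI  [x≤a] with C₁=M₀(3b²-L²)/(6L)=-40/3 = (15·2³/(6·8)+(-40/3)·2)/1000 = -29/1200 m
Superposition: y = Σ y_i = 13997/150000 m ≈ 0.093313 m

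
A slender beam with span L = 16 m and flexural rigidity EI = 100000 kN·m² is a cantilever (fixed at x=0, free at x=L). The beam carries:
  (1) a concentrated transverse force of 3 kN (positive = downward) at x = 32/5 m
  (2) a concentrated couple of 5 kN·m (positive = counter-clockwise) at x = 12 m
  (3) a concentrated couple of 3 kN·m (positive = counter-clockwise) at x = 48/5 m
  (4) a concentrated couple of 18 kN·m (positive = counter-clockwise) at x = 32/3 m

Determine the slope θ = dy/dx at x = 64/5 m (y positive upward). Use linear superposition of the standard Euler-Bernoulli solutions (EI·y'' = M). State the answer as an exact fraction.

θ(64/5) = 1371/625000 rad

Load 1 — point force P=3 kN at a=32/5 m (b=L-a=48/5):
  θ_1 = -Pa²/(2EI)  [x>a] = -3·(32/5)²/(2·100000) = -48/78125 rad
Load 2 — applied couple M₀=5 kN·m at a=12 m (b=L-a=4):
  θ_2 = M₀a/EI  [x>a] = 5·12/100000 = 3/5000 rad
Load 3 — applied couple M₀=3 kN·m at a=48/5 m (b=L-a=32/5):
  θ_3 = M₀a/EI  [x>a] = 3·(48/5)/100000 = 9/31250 rad
Load 4 — applied couple M₀=18 kN·m at a=32/3 m (b=L-a=16/3):
  θ_4 = M₀a/EI  [x>a] = 18·(32/3)/100000 = 6/3125 rad
Superposition: θ = Σ θ_i = 1371/625000 rad ≈ 0.002194 rad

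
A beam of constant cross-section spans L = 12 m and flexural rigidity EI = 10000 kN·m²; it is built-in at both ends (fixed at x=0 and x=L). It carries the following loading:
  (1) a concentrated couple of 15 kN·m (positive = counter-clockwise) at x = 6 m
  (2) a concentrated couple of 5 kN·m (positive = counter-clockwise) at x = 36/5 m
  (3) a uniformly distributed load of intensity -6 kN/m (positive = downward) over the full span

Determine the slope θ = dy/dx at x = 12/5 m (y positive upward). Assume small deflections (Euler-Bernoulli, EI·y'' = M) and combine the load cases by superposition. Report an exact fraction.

Load 1 — applied couple M₀=15 kN·m at a=6 m (b=L-a=6):
  θ_1 = (R_Ax²/2 - M_Ax)/EI  [x≤a] with R_A=15/8, M_A=15/4 = ((15/8)·(12/5)²/2 - (15/4)·(12/5))/10000 = -9/25000 rad
Load 2 — applied couple M₀=5 kN·m at a=36/5 m (b=L-a=24/5):
  θ_2 = (R_Ax²/2 - M_Ax)/EI  [x≤a] with R_A=3/5, M_A=8/5 = ((3/5)·(12/5)²/2 - (8/5)·(12/5))/10000 = -33/156250 rad
Load 3 — uniform load w=-6 kN/m over full span:
  θ_3 = -wx(L-x)(L-2x)/(12EI) = -(-6)·(12/5)·(12-(12/5))·(12-2·(12/5))/(12·10000) = 648/78125 rad
Superposition: θ = Σ θ_i = 4827/625000 rad ≈ 0.007723 rad

θ(12/5) = 4827/625000 rad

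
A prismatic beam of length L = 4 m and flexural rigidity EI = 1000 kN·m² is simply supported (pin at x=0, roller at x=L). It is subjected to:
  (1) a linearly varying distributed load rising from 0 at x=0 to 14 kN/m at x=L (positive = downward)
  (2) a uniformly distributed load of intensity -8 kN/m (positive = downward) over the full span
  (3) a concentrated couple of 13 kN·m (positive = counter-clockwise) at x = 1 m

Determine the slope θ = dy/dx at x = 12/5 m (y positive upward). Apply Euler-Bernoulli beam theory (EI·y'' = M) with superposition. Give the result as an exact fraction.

θ(12/5) = -205963/45000000 rad

Load 1 — triangular load w₀=14 kN/m (0→w₀ over full span):
  θ_1 = -w₀(7L⁴-30L²x²+15x⁴)/(360LEI) = -14·(7·4⁴-30·4²·(12/5)²+15·(12/5)⁴)/(360·4·1000) = 3248/703125 rad
Load 2 — uniform load w=-8 kN/m over full span:
  θ_2 = -w(L³-6Lx²+4x³)/(24EI) = -(-8)·(4³-6·4·(12/5)²+4·(12/5)³)/(24·1000) = -296/46875 rad
Load 3 — applied couple M₀=13 kN·m at a=1 m (b=L-a=3):
  θ_3 = (M₀x²/(2L)-M₀(x-a)+C₁)/EI  [x>a] with C₁=M₀(3b²-L²)/(6L)=143/24 = (13·(12/5)²/(2·4)-13·((12/5)-1)+(143/24))/1000 = -1729/600000 rad
Superposition: θ = Σ θ_i = -205963/45000000 rad ≈ -0.004577 rad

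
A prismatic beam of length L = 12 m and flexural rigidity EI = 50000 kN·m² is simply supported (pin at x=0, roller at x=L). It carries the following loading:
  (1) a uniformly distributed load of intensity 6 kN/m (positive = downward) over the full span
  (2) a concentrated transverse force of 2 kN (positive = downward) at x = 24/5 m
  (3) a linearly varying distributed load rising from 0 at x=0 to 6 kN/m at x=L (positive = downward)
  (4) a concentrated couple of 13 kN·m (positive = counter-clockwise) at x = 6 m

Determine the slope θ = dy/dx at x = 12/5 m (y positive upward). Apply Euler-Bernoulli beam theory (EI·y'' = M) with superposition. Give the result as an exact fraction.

θ(12/5) = -660289/62500000 rad

Load 1 — uniform load w=6 kN/m over full span:
  θ_1 = -w(L³-6Lx²+4x³)/(24EI) = -6·(12³-6·12·(12/5)²+4·(12/5)³)/(24·50000) = -2673/390625 rad
Load 2 — point force P=2 kN at a=24/5 m (b=L-a=36/5):
  θ_2 = -Pb(L²-b²-3x²)/(6LEI)  [x≤a] = -2·(36/5)·(12²-(36/5)²-3·(12/5)²)/(6·12·50000) = -117/390625 rad
Load 3 — triangular load w₀=6 kN/m (0→w₀ over full span):
  θ_3 = -w₀(7L⁴-30L²x²+15x⁴)/(360LEI) = -6·(7·12⁴-30·12²·(12/5)²+15·(12/5)⁴)/(360·12·50000) = -6552/1953125 rad
Load 4 — applied couple M₀=13 kN·m at a=6 m (b=L-a=6):
  θ_4 = (M₀x²/(2L)+C₁)/EI  [x≤a] with C₁=M₀(3b²-L²)/(6L)=-13/2 = (13·(12/5)²/(2·12)+(-13/2))/50000 = -169/2500000 rad
Superposition: θ = Σ θ_i = -660289/62500000 rad ≈ -0.010565 rad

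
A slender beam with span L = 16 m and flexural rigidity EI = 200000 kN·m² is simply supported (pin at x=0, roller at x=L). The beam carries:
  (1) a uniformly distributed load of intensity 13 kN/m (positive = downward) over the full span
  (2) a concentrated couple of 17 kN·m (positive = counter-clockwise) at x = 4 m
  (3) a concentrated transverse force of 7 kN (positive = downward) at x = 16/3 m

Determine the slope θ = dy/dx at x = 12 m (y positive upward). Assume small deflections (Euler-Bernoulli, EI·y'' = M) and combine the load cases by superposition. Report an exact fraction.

θ(12) = 126913/16200000 rad

Load 1 — uniform load w=13 kN/m over full span:
  θ_1 = -w(L³-6Lx²+4x³)/(24EI) = -13·(16³-6·16·12²+4·12³)/(24·200000) = 143/18750 rad
Load 2 — applied couple M₀=17 kN·m at a=4 m (b=L-a=12):
  θ_2 = (M₀x²/(2L)-M₀(x-a)+C₁)/EI  [x>a] with C₁=M₀(3b²-L²)/(6L)=187/6 = (17·12²/(2·16)-17·(12-4)+(187/6))/200000 = -17/120000 rad
Load 3 — point force P=7 kN at a=16/3 m (b=L-a=32/3):
  θ_3 = -Pa(2L²-6Lx+3x²+a²)/(6LEI)  [x>a] = -7·(16/3)·(2·16²-6·16·12+3·12²+(16/3)²)/(6·16·200000) = 707/2025000 rad
Superposition: θ = Σ θ_i = 126913/16200000 rad ≈ 0.007834 rad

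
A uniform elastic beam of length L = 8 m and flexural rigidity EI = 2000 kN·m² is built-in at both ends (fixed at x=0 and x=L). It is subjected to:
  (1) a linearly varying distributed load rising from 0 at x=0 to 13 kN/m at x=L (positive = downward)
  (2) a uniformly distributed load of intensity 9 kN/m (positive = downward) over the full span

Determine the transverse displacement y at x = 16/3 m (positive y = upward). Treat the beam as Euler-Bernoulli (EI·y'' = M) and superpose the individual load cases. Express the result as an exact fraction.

Load 1 — triangular load w₀=13 kN/m (0→w₀ over full span):
  y_1 = -w₀x²(L-x)²(x+2L)/(120LEI) = -13·(16/3)²·(8-(16/3))²·((16/3)+2·8)/(120·8·2000) = -13312/455625 m
Load 2 — uniform load w=9 kN/m over full span:
  y_2 = -wx²(L-x)²/(24EI) = -9·(16/3)²·(8-(16/3))²/(24·2000) = -128/3375 m
Superposition: y = Σ y_i = -30592/455625 m ≈ -0.067143 m

y(16/3) = -30592/455625 m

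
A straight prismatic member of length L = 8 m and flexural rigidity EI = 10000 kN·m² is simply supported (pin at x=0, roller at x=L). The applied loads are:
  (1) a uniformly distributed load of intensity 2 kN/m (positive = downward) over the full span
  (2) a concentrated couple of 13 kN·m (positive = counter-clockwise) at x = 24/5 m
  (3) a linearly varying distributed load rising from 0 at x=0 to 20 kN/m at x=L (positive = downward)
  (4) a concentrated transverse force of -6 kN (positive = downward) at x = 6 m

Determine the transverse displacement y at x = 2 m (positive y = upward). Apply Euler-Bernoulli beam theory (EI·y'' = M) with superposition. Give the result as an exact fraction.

y(2) = -64079/1500000 m

Load 1 — uniform load w=2 kN/m over full span:
  y_1 = -wx(L³-2Lx²+x³)/(24EI) = -2·2·(8³-2·8·2²+2³)/(24·10000) = -19/2500 m
Load 2 — applied couple M₀=13 kN·m at a=24/5 m (b=L-a=16/5):
  y_2 = (M₀x³/(6L)+C₁x)/EI  [x≤a] with C₁=M₀(3b²-L²)/(6L)=-676/75 = (13·2³/(6·8)+(-676/75)·2)/10000 = -793/500000 m
Load 3 — triangular load w₀=20 kN/m (0→w₀ over full span):
  y_3 = -w₀x(7L⁴-10L²x²+3x⁴)/(360LEI) = -20·2·(7·8⁴-10·8²·2²+3·2⁴)/(360·8·10000) = -109/3000 m
Load 4 — point force P=-6 kN at a=6 m (b=L-a=2):
  y_4 = -Pbx(L²-b²-x²)/(6LEI)  [x≤a] = -(-6)·2·2·(8²-2²-2²)/(6·8·10000) = 7/2500 m
Superposition: y = Σ y_i = -64079/1500000 m ≈ -0.042719 m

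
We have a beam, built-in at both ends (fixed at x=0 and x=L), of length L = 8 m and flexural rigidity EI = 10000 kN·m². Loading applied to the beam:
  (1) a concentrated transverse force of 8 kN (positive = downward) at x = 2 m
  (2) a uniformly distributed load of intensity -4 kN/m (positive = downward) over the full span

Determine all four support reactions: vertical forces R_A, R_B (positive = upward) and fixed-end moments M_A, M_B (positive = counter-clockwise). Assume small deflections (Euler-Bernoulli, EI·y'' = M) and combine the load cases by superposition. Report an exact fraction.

R_A = -37/4 kN, M_A = -37/3 kN·m, R_B = -59/4 kN, M_B = 55/3 kN·m

Load 1 — point force P=8 kN at a=2 m (b=L-a=6):
  R_A = Pb²(3a+b)/L³ = 8·6²·(3·2+6)/8³ = 27/4 kN
  M_A = Pab²/L² = 8·2·6²/8² = 9 kN·m
  R_B = Pa²(a+3b)/L³ = 8·2²·(2+3·6)/8³ = 5/4 kN
  M_B = -Pa²b/L² = -8·2²·6/8² = -3 kN·m
Load 2 — uniform load w=-4 kN/m over full span:
  R_A = wL/2 = (-4)·8/2 = -16 kN
  M_A = wL²/12 = (-4)·8²/12 = -64/3 kN·m
  R_B = wL/2 = (-4)·8/2 = -16 kN
  M_B = -wL²/12 = -(-4)·8²/12 = 64/3 kN·m
Superposition: R_A = -37/4 kN, M_A = -37/3 kN·m, R_B = -59/4 kN, M_B = 55/3 kN·m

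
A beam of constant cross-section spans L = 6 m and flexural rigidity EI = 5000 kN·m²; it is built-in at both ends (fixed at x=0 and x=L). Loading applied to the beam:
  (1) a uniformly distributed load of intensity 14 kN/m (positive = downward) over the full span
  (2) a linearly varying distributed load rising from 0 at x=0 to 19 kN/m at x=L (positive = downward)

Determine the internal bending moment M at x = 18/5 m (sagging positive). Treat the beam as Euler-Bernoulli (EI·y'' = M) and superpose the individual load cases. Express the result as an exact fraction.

Load 1 — uniform load w=14 kN/m over full span:
  M_1 = wLx/2 - wL²/12 - wx²/2 = 14·6·(18/5)/2 - 14·6²/12 - 14·(18/5)²/2 = 462/25 kN·m
Load 2 — triangular load w₀=19 kN/m (0→w₀ over full span):
  M_2 = 3w₀Lx/20 - w₀L²/30 - w₀x³/(6L) = 3·19·6·(18/5)/20 - 19·6²/30 - 19·(18/5)³/(6·6) = 1767/125 kN·m
Superposition: M = Σ M_i = 4077/125 kN·m ≈ 32.616000 kN·m

M(18/5) = 4077/125 kN·m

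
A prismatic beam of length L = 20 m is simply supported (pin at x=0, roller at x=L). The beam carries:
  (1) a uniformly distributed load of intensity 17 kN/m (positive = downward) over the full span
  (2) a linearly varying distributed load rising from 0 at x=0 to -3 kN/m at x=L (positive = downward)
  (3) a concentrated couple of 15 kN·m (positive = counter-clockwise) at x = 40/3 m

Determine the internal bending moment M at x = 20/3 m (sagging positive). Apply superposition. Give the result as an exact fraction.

M(20/3) = 18935/27 kN·m

Load 1 — uniform load w=17 kN/m over full span:
  M_1 = wx(L-x)/2 = 17·(20/3)·(20-(20/3))/2 = 6800/9 kN·m
Load 2 — triangular load w₀=-3 kN/m (0→w₀ over full span):
  M_2 = w₀Lx/6 - w₀x³/(6L) = (-3)·20·(20/3)/6 - (-3)·(20/3)³/(6·20) = -1600/27 kN·m
Load 3 — applied couple M₀=15 kN·m at a=40/3 m (b=L-a=20/3):
  M_3 = M₀x/L  [x≤a] = 15·(20/3)/20 = 5 kN·m
Superposition: M = Σ M_i = 18935/27 kN·m ≈ 701.296296 kN·m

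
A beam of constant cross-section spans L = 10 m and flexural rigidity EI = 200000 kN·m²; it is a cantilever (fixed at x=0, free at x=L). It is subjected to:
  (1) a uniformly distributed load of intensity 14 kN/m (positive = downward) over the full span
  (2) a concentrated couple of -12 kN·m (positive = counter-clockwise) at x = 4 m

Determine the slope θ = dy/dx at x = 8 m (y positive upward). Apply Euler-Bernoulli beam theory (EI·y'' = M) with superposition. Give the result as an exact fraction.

Load 1 — uniform load w=14 kN/m over full span:
  θ_1 = -wx(x²-3Lx+3L²)/(6EI) = -14·8·(8²-3·10·8+3·10²)/(6·200000) = -217/18750 rad
Load 2 — applied couple M₀=-12 kN·m at a=4 m (b=L-a=6):
  θ_2 = M₀a/EI  [x>a] = (-12)·4/200000 = -3/12500 rad
Superposition: θ = Σ θ_i = -443/37500 rad ≈ -0.011813 rad

θ(8) = -443/37500 rad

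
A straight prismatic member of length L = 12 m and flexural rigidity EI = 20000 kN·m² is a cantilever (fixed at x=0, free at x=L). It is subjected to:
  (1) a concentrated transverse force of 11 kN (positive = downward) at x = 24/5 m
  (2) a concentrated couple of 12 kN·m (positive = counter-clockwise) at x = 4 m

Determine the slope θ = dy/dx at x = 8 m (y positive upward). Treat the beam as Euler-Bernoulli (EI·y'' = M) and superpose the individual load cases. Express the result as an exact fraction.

Load 1 — point force P=11 kN at a=24/5 m (b=L-a=36/5):
  θ_1 = -Pa²/(2EI)  [x>a] = -11·(24/5)²/(2·20000) = -99/15625 rad
Load 2 — applied couple M₀=12 kN·m at a=4 m (b=L-a=8):
  θ_2 = M₀a/EI  [x>a] = 12·4/20000 = 3/1250 rad
Superposition: θ = Σ θ_i = -123/31250 rad ≈ -0.003936 rad

θ(8) = -123/31250 rad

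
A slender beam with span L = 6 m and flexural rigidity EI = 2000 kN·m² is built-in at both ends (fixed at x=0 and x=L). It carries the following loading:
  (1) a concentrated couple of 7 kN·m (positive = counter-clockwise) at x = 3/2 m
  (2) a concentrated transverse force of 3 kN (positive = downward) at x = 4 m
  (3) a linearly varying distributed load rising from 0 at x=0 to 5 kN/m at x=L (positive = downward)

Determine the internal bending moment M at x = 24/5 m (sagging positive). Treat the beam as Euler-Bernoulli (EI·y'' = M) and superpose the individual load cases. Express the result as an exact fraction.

M(24/5) = 341/400 kN·m

Load 1 — applied couple M₀=7 kN·m at a=3/2 m (b=L-a=9/2):
  M_1 = R_Ax - M_A - M₀  [x>a] with R_A=21/16, M_A=-21/16 = (21/16)·(24/5) - (-21/16) - 7 = 49/80 kN·m
Load 2 — point force P=3 kN at a=4 m (b=L-a=2):
  M_2 = Pa²(a+3b)(L-x)/L³ - Pa²b/L²  [x>a] = 3·4²·(4+3·2)·(6-(24/5))/6³ - 3·4²·2/6² = 0 kN·m
Load 3 — triangular load w₀=5 kN/m (0→w₀ over full span):
  M_3 = 3w₀Lx/20 - w₀L²/30 - w₀x³/(6L) = 3·5·6·(24/5)/20 - 5·6²/30 - 5·(24/5)³/(6·6) = 6/25 kN·m
Superposition: M = Σ M_i = 341/400 kN·m ≈ 0.852500 kN·m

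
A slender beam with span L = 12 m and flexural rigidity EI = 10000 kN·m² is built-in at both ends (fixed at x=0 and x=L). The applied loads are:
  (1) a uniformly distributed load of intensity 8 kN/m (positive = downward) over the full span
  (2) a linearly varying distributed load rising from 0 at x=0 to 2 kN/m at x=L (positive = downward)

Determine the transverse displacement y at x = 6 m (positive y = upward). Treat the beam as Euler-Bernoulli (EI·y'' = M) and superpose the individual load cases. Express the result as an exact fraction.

y(6) = -243/5000 m

Load 1 — uniform load w=8 kN/m over full span:
  y_1 = -wx²(L-x)²/(24EI) = -8·6²·(12-6)²/(24·10000) = -27/625 m
Load 2 — triangular load w₀=2 kN/m (0→w₀ over full span):
  y_2 = -w₀x²(L-x)²(x+2L)/(120LEI) = -2·6²·(12-6)²·(6+2·12)/(120·12·10000) = -27/5000 m
Superposition: y = Σ y_i = -243/5000 m ≈ -0.048600 m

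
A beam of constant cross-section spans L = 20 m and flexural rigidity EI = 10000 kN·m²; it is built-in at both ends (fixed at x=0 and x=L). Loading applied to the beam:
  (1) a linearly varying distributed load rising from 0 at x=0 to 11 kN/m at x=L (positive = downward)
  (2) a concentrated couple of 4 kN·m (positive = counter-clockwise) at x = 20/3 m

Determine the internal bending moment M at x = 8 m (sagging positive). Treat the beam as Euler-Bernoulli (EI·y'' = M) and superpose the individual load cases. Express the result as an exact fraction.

Load 1 — triangular load w₀=11 kN/m (0→w₀ over full span):
  M_1 = 3w₀Lx/20 - w₀L²/30 - w₀x³/(6L) = 3·11·20·8/20 - 11·20²/30 - 11·8³/(6·20) = 352/5 kN·m
Load 2 — applied couple M₀=4 kN·m at a=20/3 m (b=L-a=40/3):
  M_2 = R_Ax - M_A - M₀  [x>a] with R_A=4/15, M_A=0 = (4/15)·8 - 0 - 4 = -28/15 kN·m
Superposition: M = Σ M_i = 1028/15 kN·m ≈ 68.533333 kN·m

M(8) = 1028/15 kN·m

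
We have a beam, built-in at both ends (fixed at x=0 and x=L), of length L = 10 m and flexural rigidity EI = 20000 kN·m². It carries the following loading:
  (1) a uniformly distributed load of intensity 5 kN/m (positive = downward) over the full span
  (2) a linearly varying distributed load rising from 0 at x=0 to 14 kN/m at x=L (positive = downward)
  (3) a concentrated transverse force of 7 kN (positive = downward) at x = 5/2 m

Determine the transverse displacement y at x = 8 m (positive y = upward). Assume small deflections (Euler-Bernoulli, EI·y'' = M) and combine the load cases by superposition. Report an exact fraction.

y(8) = -170477/24000000 m

Load 1 — uniform load w=5 kN/m over full span:
  y_1 = -wx²(L-x)²/(24EI) = -5·8²·(10-8)²/(24·20000) = -1/375 m
Load 2 — triangular load w₀=14 kN/m (0→w₀ over full span):
  y_2 = -w₀x²(L-x)²(x+2L)/(120LEI) = -14·8²·(10-8)²·(8+2·10)/(120·10·20000) = -196/46875 m
Load 3 — point force P=7 kN at a=5/2 m (b=L-a=15/2):
  y_3 = -Pa²(L-x)²(3bL-(3b+a)(L-x))/(6L³EI)  [x>a] = -7·(5/2)²·(10-8)²·(3·(15/2)·10-(3·(15/2)+(5/2))·(10-8))/(6·10³·20000) = -49/192000 m
Superposition: y = Σ y_i = -170477/24000000 m ≈ -0.007103 m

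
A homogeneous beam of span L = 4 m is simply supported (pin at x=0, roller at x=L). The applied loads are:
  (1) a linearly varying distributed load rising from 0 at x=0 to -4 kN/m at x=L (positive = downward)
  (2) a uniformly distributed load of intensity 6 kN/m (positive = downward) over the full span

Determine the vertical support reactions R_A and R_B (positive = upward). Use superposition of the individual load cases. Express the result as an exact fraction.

R_A = 28/3 kN, R_B = 20/3 kN

Load 1 — triangular load w₀=-4 kN/m (0→w₀ over full span):
  R_A = w₀L/6 = (-4)·4/6 = -8/3 kN
  R_B = w₀L/3 = (-4)·4/3 = -16/3 kN
Load 2 — uniform load w=6 kN/m over full span:
  R_A = wL/2 = 6·4/2 = 12 kN
  R_B = wL/2 = 6·4/2 = 12 kN
Superposition: R_A = 28/3 kN, R_B = 20/3 kN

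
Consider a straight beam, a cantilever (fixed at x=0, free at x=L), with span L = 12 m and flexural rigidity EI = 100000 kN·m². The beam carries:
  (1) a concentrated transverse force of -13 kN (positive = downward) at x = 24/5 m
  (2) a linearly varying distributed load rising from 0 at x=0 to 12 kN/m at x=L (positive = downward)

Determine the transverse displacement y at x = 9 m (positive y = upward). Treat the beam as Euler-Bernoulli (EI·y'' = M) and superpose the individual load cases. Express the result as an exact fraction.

y(9) = -13963851/100000000 m

Load 1 — point force P=-13 kN at a=24/5 m (b=L-a=36/5):
  y_1 = -Pa²(3x-a)/(6EI)  [x>a] = -(-13)·(24/5)²·(3·9-(24/5))/(6·100000) = 4329/390625 m
Load 2 — triangular load w₀=12 kN/m (0→w₀ over full span):
  y_2 = (w₀Lx³/12-w₀L²x²/6-w₀x⁵/(120L))/EI = (12·12·9³/12-12·12²·9²/6-12·9⁵/(120·12))/100000 = -602883/4000000 m
Superposition: y = Σ y_i = -13963851/100000000 m ≈ -0.139639 m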